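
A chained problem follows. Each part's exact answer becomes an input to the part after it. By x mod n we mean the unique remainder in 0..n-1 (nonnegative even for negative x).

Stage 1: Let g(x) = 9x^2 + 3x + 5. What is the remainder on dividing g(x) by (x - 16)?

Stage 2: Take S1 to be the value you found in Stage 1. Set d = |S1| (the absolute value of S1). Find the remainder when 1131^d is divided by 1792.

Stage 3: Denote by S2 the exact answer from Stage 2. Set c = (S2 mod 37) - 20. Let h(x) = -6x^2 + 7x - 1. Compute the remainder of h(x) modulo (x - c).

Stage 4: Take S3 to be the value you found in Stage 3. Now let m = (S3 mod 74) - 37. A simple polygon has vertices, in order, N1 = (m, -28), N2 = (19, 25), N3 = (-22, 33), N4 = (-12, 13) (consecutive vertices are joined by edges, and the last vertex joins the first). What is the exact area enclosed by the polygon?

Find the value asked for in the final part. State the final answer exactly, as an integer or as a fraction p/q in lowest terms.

Stage 1: remainder = value at the root: 9*(16)^2 + 3*(16)^1 + 5 = (2304) + (48) + (5) = 2357; answer 2357
Stage 2: S1 = 2357; d = 2357; squarings mod 1792: 1131^1=1131, 1131^2=1465, 1131^4=1201, 1131^8=1633, 1131^16=193, 1131^32=1409, 1131^64=1537, 1131^128=513, 1131^256=1537, 1131^512=513, 1131^1024=1537, 1131^2048=513; 1131^2357 = 1131^1 * 1131^4 * 1131^16 * 1131^32 * 1131^256 * 1131^2048 = 443 (mod 1792); answer 443
Stage 3: S2 = 443; c = 16; remainder = value at the root: -6*(16)^2 + 7*(16)^1 - 1 = (-1536) + (112) + (-1) = -1425; answer -1425
Stage 4: S3 = -1425; m = 18; cross terms: (18*25 - 19*-28)=982, (19*33 - -22*25)=1177, (-22*13 - -12*33)=110, (-12*-28 - 18*13)=102; twice the area = |2371| = 2371; area = 2371/2; answer 2371/2

2371/2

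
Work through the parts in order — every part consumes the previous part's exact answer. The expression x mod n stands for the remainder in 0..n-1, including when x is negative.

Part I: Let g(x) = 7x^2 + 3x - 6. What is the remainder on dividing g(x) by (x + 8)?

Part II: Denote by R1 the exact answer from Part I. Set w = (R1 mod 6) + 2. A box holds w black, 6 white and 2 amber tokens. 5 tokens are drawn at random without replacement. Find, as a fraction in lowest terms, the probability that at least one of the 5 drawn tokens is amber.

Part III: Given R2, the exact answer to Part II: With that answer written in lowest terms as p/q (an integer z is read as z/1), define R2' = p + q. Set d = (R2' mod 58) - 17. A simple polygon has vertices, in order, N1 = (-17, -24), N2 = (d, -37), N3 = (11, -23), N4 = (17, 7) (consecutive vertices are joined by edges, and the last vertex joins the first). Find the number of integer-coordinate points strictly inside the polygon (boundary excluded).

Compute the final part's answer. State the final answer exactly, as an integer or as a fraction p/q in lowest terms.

Part I: remainder = value at the root: 7*(-8)^2 + 3*(-8)^1 - 6 = (448) + (-24) + (-6) = 418; answer 418
Part II: R1 = 418; w = 6; total draws C(14,5) = 2002; complement C(12,5) = 792; favorable 2002 - 792 = 1210; P = 55/91; answer 55/91
Part III: R2 = 55/91; threaded value p + q = 146; d = 13; cross terms: (-17*-37 - 13*-24)=941, (13*-23 - 11*-37)=108, (11*7 - 17*-23)=468, (17*-24 - -17*7)=-289; twice the area = |1228| = 1228; area = 614; boundary points = 1 + 2 + 6 + 1 = 10; strictly interior points = area - boundary/2 + 1 = 610; answer 610

610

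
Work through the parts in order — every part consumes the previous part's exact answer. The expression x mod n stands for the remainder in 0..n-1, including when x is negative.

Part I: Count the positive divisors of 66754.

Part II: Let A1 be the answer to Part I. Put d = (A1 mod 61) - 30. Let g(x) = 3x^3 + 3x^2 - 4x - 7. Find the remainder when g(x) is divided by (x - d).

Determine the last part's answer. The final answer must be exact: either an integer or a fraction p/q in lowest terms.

Part I: 66754 = 2 * 33377; number of divisors = (1+1) * (1+1) = 4; answer 4
Part II: A1 = 4; d = -26; remainder = value at the root: 3*(-26)^3 + 3*(-26)^2 - 4*(-26)^1 - 7 = (-52728) + (2028) + (104) + (-7) = -50603; answer -50603

-50603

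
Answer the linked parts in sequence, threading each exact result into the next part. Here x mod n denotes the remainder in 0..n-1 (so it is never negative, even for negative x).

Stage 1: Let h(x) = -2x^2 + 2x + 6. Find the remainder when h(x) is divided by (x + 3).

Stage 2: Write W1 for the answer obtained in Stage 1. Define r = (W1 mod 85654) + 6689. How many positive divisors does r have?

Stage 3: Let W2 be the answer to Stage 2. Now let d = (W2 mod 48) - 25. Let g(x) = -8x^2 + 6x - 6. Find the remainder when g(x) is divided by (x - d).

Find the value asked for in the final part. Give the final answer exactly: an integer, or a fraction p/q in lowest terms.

-1436

Stage 1: remainder = value at the root: -2*(-3)^2 + 2*(-3)^1 + 6 = (-18) + (-6) + (6) = -18; answer -18
Stage 2: W1 = -18; r = 92325; 92325 = 3 * 5^2 * 1231; number of divisors = (1+1) * (2+1) * (1+1) = 12; answer 12
Stage 3: W2 = 12; d = -13; remainder = value at the root: -8*(-13)^2 + 6*(-13)^1 - 6 = (-1352) + (-78) + (-6) = -1436; answer -1436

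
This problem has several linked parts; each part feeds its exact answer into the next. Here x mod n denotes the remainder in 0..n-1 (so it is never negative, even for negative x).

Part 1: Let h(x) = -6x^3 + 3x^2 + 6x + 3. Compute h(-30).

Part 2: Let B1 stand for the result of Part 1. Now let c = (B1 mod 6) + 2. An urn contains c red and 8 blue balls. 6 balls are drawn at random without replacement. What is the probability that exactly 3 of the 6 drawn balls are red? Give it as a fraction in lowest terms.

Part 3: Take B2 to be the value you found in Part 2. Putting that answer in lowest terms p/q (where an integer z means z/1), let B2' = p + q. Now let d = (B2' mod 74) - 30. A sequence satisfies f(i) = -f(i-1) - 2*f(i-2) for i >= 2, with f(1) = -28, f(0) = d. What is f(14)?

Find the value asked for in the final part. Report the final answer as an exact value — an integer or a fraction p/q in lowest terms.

-2506

Part 1: -6*(-30)^3 + 3*(-30)^2 + 6*(-30)^1 + 3 = (162000) + (2700) + (-180) + (3) = 164523; answer 164523
Part 2: B1 = 164523; c = 5; total draws C(13,6) = 1716; favorable C(5,3)*C(8,3) = 560; P = 140/429; answer 140/429
Part 3: B2 = 140/429; threaded value p + q = 569; d = 21; f(2) = -1*(-28) - 2*(21) = -14; iterating: f(2)=-14, f(3)=70, f(4)=-42, f(5)=-98, f(6)=182, f(7)=14, f(8)=-378, f(9)=350, f(10)=406, f(11)=-1106, f(12)=294, f(13)=1918, f(14)=-2506; answer -2506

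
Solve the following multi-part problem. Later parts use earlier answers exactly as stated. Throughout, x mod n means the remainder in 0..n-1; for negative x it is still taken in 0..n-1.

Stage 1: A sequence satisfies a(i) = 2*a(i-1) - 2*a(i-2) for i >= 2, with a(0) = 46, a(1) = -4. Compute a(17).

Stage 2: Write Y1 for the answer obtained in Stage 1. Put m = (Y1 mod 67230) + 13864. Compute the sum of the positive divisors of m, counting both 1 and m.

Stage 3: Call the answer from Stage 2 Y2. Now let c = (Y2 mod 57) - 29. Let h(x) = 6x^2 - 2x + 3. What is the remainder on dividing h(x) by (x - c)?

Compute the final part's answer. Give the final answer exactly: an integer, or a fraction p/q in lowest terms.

Stage 1: a(2) = 2*(-4) - 2*(46) = -100; iterating: a(2)=-100, a(3)=-192, a(4)=-184, a(5)=16, a(6)=400, a(7)=768, a(8)=736, a(9)=-64, a(10)=-1600, a(11)=-3072, a(12)=-2944, a(13)=256, a(14)=6400, a(15)=12288, a(16)=11776, a(17)=-1024; answer -1024
Stage 2: Y1 = -1024; m = 80070; 80070 = 2 * 3 * 5 * 17 * 157; sigma = (1 + 2) * (1 + 3) * (1 + 5) * (1 + 17) * (1 + 157) = 3 * 4 * 6 * 18 * 158 = 204768; answer 204768
Stage 3: Y2 = 204768; c = -5; remainder = value at the root: 6*(-5)^2 - 2*(-5)^1 + 3 = (150) + (10) + (3) = 163; answer 163

163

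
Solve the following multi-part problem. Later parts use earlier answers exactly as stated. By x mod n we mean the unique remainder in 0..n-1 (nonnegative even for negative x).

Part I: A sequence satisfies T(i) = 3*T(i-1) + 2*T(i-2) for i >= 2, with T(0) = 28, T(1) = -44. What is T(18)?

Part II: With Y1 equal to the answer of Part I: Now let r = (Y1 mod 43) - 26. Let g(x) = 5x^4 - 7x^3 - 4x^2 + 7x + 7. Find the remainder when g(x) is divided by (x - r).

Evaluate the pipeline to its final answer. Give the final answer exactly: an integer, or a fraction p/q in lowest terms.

23759

Part I: T(2) = 3*(-44) + 2*(28) = -76; iterating: T(2)=-76, T(3)=-316, T(4)=-1100, T(5)=-3932, T(6)=-13996, T(7)=-49852, T(8)=-177548, T(9)=-632348, T(10)=-2252140, T(11)=-8021116, T(12)=-28567628, T(13)=-101745116, T(14)=-362370604, T(15)=-1290602044, T(16)=-4596547340, T(17)=-16370846108, T(18)=-58305633004; answer -58305633004
Part II: Y1 = -58305633004; r = -8; remainder = value at the root: 5*(-8)^4 - 7*(-8)^3 - 4*(-8)^2 + 7*(-8)^1 + 7 = (20480) + (3584) + (-256) + (-56) + (7) = 23759; answer 23759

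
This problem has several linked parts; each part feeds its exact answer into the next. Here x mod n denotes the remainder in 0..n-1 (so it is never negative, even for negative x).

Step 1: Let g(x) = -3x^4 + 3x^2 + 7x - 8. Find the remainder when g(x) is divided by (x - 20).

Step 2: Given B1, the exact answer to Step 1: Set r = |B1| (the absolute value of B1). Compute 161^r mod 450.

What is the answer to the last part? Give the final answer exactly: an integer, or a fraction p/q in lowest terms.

Step 1: remainder = value at the root: -3*(20)^4 + 3*(20)^2 + 7*(20)^1 - 8 = (-480000) + (1200) + (140) + (-8) = -478668; answer -478668
Step 2: B1 = -478668; r = 478668; squarings mod 450: 161^1=161, 161^2=271, 161^4=91, 161^8=181, 161^16=361, 161^32=271, 161^64=91, 161^128=181, 161^256=361, 161^512=271, 161^1024=91, 161^2048=181, 161^4096=361, 161^8192=271, 161^16384=91, 161^32768=181, 161^65536=361, 161^131072=271, 161^262144=91; 161^478668 = 161^4 * 161^8 * 161^64 * 161^128 * 161^256 * 161^1024 * 161^2048 * 161^16384 * 161^65536 * 161^131072 * 161^262144 = 181 (mod 450); answer 181

181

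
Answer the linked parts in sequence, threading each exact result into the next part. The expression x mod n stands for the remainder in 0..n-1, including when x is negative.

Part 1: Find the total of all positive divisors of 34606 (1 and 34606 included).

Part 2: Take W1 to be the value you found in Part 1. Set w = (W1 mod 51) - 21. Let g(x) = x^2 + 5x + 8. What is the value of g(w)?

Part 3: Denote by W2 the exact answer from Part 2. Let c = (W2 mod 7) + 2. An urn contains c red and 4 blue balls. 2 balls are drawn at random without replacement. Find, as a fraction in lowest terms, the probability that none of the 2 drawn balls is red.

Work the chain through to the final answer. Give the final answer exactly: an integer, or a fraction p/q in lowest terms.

3/14

Part 1: 34606 = 2 * 11^3 * 13; sigma = (1 + 2) * (1 + 11 + 121 + 1331) * (1 + 13) = 3 * 1464 * 14 = 61488; answer 61488
Part 2: W1 = 61488; w = 12; 1*(12)^2 + 5*(12)^1 + 8 = (144) + (60) + (8) = 212; answer 212
Part 3: W2 = 212; c = 4; total draws C(8,2) = 28; favorable C(4,2) = 6; P = 3/14; answer 3/14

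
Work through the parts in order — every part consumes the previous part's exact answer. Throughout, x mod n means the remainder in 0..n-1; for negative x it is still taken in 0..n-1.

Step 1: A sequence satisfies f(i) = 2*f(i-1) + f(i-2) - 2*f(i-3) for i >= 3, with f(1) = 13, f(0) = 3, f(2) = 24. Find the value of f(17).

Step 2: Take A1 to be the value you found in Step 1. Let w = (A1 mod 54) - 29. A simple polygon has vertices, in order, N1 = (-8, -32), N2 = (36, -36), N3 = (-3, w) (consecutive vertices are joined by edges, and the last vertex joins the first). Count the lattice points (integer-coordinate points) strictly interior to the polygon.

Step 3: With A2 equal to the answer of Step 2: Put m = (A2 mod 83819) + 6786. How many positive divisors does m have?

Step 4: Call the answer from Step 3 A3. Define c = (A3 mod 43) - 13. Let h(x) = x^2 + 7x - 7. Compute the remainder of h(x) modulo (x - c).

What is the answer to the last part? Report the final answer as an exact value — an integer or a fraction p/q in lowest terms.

Step 1: f(3) = 2*(24) + 1*(13) - 2*(3) = 55; iterating: f(3)=55, f(4)=108, f(5)=223, f(6)=444, f(7)=895, f(8)=1788, f(9)=3583, f(10)=7164, f(11)=14335, f(12)=28668, f(13)=57343, f(14)=114684, f(15)=229375, f(16)=458748, f(17)=917503; answer 917503
Step 2: A1 = 917503; w = 14; cross terms: (-8*-36 - 36*-32)=1440, (36*14 - -3*-36)=396, (-3*-32 - -8*14)=208; twice the area = |2044| = 2044; area = 1022; boundary points = 4 + 1 + 1 = 6; strictly interior points = area - boundary/2 + 1 = 1020; answer 1020
Step 3: A2 = 1020; m = 7806; 7806 = 2 * 3 * 1301; number of divisors = (1+1) * (1+1) * (1+1) = 8; answer 8
Step 4: A3 = 8; c = -5; remainder = value at the root: 1*(-5)^2 + 7*(-5)^1 - 7 = (25) + (-35) + (-7) = -17; answer -17

-17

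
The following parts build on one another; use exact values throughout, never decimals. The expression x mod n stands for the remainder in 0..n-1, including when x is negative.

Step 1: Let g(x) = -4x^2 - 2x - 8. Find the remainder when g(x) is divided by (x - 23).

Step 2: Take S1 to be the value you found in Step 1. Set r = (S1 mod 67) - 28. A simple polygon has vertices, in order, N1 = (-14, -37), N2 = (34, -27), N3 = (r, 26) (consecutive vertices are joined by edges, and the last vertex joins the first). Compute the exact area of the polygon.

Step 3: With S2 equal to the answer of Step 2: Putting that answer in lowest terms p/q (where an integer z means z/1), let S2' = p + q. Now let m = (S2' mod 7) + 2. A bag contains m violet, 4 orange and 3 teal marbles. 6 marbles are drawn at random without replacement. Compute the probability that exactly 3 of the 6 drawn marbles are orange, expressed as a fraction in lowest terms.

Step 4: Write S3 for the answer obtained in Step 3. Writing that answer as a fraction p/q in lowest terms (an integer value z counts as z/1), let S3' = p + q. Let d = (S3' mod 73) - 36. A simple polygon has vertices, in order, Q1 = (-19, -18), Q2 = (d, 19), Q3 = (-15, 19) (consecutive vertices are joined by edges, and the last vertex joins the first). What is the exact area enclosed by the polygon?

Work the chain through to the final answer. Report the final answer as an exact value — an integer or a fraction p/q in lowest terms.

Step 1: remainder = value at the root: -4*(23)^2 - 2*(23)^1 - 8 = (-2116) + (-46) + (-8) = -2170; answer -2170
Step 2: S1 = -2170; r = 13; cross terms: (-14*-27 - 34*-37)=1636, (34*26 - 13*-27)=1235, (13*-37 - -14*26)=-117; twice the area = |2754| = 2754; area = 1377; answer 1377
Step 3: S2 = 1377; threaded value p + q = 1378; m = 8; total draws C(15,6) = 5005; favorable C(4,3)*C(11,3) = 660; P = 12/91; answer 12/91
Step 4: S3 = 12/91; threaded value p + q = 103; d = -6; cross terms: (-19*19 - -6*-18)=-469, (-6*19 - -15*19)=171, (-15*-18 - -19*19)=631; twice the area = |333| = 333; area = 333/2; answer 333/2

333/2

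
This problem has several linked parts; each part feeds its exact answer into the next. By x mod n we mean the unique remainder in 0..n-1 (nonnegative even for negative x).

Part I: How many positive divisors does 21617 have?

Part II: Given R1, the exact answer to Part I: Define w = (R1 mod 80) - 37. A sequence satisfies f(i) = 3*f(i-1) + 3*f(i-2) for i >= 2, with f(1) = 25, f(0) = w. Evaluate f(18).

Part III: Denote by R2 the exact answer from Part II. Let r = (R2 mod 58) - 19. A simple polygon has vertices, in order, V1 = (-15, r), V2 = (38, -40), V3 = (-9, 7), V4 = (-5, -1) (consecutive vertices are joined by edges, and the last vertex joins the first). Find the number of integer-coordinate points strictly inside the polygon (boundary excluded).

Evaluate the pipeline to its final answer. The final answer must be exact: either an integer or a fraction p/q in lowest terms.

328

Part I: 21617 is prime, so its only divisors are 1 and 21617; count = 2; answer 2
Part II: R1 = 2; w = -35; f(2) = 3*(25) + 3*(-35) = -30; iterating: f(2)=-30, f(3)=-15, f(4)=-135, f(5)=-450, f(6)=-1755, f(7)=-6615, f(8)=-25110, f(9)=-95175, f(10)=-360855, f(11)=-1368090, f(12)=-5186835, f(13)=-19664775, f(14)=-74554830, f(15)=-282658815, f(16)=-1071640935, f(17)=-4062899250, f(18)=-15403620555; answer -15403620555
Part III: R2 = -15403620555; r = -4; cross terms: (-15*-40 - 38*-4)=752, (38*7 - -9*-40)=-94, (-9*-1 - -5*7)=44, (-5*-4 - -15*-1)=5; twice the area = |707| = 707; area = 707/2; boundary points = 1 + 47 + 4 + 1 = 53; strictly interior points = area - boundary/2 + 1 = 328; answer 328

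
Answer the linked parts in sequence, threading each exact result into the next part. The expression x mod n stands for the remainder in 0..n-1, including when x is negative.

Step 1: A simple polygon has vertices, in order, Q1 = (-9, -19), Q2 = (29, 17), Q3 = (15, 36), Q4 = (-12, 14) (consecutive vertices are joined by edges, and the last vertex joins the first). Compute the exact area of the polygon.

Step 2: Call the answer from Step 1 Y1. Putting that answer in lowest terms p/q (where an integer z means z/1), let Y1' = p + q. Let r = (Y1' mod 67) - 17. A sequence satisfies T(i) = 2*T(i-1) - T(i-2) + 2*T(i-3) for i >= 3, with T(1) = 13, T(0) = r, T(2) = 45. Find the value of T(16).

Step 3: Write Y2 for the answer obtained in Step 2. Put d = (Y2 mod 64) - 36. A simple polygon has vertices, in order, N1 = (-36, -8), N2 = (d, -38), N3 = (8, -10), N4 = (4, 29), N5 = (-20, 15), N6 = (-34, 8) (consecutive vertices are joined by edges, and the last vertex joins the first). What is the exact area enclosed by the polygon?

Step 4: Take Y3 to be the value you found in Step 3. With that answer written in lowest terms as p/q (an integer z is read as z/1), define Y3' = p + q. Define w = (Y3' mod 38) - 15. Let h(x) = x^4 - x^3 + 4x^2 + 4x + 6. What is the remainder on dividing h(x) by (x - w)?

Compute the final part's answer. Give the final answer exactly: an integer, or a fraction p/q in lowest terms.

Step 1: cross terms: (-9*17 - 29*-19)=398, (29*36 - 15*17)=789, (15*14 - -12*36)=642, (-12*-19 - -9*14)=354; twice the area = |2183| = 2183; area = 2183/2; answer 2183/2
Step 2: Y1 = 2183/2; threaded value p + q = 2185; r = 24; T(3) = 2*(45) - 1*(13) + 2*(24) = 125; iterating: T(3)=125, T(4)=231, T(5)=427, T(6)=873, T(7)=1781, T(8)=3543, T(9)=7051, T(10)=14121, T(11)=28277, T(12)=56535, T(13)=113035, T(14)=226089, T(15)=452213, T(16)=904407; answer 904407
Step 3: Y2 = 904407; d = -13; cross terms: (-36*-38 - -13*-8)=1264, (-13*-10 - 8*-38)=434, (8*29 - 4*-10)=272, (4*15 - -20*29)=640, (-20*8 - -34*15)=350, (-34*-8 - -36*8)=560; twice the area = |3520| = 3520; area = 1760; answer 1760
Step 4: Y3 = 1760; threaded value p + q = 1761; w = -2; remainder = value at the root: 1*(-2)^4 - 1*(-2)^3 + 4*(-2)^2 + 4*(-2)^1 + 6 = (16) + (8) + (16) + (-8) + (6) = 38; answer 38

38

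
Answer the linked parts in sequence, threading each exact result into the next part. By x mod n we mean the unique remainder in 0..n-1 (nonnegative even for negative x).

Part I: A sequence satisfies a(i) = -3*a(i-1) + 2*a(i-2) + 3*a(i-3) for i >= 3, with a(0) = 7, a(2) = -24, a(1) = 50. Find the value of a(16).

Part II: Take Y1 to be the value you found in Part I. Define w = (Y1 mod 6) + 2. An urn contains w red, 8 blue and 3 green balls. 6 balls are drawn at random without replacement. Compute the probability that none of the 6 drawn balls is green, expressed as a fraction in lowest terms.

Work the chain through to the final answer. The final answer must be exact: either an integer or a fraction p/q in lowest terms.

Part I: a(3) = -3*(-24) + 2*(50) + 3*(7) = 193; iterating: a(3)=193, a(4)=-477, a(5)=1745, a(6)=-5610, a(7)=18889, a(8)=-62652, a(9)=208904, a(10)=-695349, a(11)=2315899, a(12)=-7711683, a(13)=25680800, a(14)=-85518069, a(15)=284780758, a(16)=-948336012; answer -948336012
Part II: Y1 = -948336012; w = 2; total draws C(13,6) = 1716; favorable C(10,6) = 210; P = 35/286; answer 35/286

35/286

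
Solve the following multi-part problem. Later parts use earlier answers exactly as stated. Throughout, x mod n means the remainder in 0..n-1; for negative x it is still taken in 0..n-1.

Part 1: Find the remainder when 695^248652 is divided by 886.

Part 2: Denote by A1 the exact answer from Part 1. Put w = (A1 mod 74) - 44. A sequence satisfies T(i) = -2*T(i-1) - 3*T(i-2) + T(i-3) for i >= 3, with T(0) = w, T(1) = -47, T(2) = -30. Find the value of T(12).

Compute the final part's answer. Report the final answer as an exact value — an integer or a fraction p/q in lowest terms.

Part 1: squarings mod 886: 695^1=695, 695^2=155, 695^4=103, 695^8=863, 695^16=529, 695^32=751, 695^64=505, 695^128=743, 695^256=71, 695^512=611, 695^1024=315, 695^2048=879, 695^4096=49, 695^8192=629, 695^16384=485, 695^32768=435, 695^65536=507, 695^131072=109; 695^248652 = 695^4 * 695^8 * 695^64 * 695^256 * 695^512 * 695^2048 * 695^16384 * 695^32768 * 695^65536 * 695^131072 = 151 (mod 886); answer 151
Part 2: A1 = 151; w = -41; T(3) = -2*(-30) - 3*(-47) + 1*(-41) = 160; iterating: T(3)=160, T(4)=-277, T(5)=44, T(6)=903, T(7)=-2215, T(8)=1765, T(9)=4018, T(10)=-15546, T(11)=20803, T(12)=9050; answer 9050

9050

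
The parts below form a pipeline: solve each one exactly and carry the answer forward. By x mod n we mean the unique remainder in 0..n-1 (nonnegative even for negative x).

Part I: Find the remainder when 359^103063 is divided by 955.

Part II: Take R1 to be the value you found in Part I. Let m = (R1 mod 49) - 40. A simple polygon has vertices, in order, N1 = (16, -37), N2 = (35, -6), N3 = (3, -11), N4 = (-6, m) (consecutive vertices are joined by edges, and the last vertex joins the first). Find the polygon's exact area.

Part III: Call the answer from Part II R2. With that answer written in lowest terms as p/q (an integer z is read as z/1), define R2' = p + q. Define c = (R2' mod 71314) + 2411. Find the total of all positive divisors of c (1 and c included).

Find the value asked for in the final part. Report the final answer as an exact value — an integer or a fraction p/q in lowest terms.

Part I: squarings mod 955: 359^1=359, 359^2=911, 359^4=26, 359^8=676, 359^16=486, 359^32=311, 359^64=266, 359^128=86, 359^256=711, 359^512=326, 359^1024=271, 359^2048=861, 359^4096=241, 359^8192=781, 359^16384=671, 359^32768=436, 359^65536=51; 359^103063 = 359^1 * 359^2 * 359^4 * 359^16 * 359^128 * 359^512 * 359^4096 * 359^32768 * 359^65536 = 334 (mod 955); answer 334
Part II: R1 = 334; m = 0; cross terms: (16*-6 - 35*-37)=1199, (35*-11 - 3*-6)=-367, (3*0 - -6*-11)=-66, (-6*-37 - 16*0)=222; twice the area = |988| = 988; area = 494; answer 494
Part III: R2 = 494; threaded value p + q = 495; c = 2906; 2906 = 2 * 1453; sigma = (1 + 2) * (1 + 1453) = 3 * 1454 = 4362; answer 4362

4362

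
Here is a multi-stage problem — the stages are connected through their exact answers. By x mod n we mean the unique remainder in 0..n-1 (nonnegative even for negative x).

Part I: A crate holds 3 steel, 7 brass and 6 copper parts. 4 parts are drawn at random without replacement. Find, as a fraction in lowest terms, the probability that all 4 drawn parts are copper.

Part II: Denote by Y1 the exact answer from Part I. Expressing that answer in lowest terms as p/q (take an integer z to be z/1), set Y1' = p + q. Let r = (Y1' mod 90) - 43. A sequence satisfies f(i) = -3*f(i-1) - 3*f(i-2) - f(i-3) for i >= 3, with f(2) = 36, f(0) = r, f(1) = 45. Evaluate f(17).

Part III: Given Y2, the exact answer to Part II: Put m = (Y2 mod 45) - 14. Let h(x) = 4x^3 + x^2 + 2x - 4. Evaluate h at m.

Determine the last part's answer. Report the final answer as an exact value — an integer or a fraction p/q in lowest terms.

Part I: total draws C(16,4) = 1820; favorable C(6,4) = 15; P = 3/364; answer 3/364
Part II: Y1 = 3/364; threaded value p + q = 367; r = -36; f(3) = -3*(36) - 3*(45) - 1*(-36) = -207; iterating: f(3)=-207, f(4)=468, f(5)=-819, f(6)=1260, f(7)=-1791, f(8)=2412, f(9)=-3123, f(10)=3924, f(11)=-4815, f(12)=5796, f(13)=-6867, f(14)=8028, f(15)=-9279, f(16)=10620, f(17)=-12051; answer -12051
Part III: Y2 = -12051; m = -5; 4*(-5)^3 + 1*(-5)^2 + 2*(-5)^1 - 4 = (-500) + (25) + (-10) + (-4) = -489; answer -489

-489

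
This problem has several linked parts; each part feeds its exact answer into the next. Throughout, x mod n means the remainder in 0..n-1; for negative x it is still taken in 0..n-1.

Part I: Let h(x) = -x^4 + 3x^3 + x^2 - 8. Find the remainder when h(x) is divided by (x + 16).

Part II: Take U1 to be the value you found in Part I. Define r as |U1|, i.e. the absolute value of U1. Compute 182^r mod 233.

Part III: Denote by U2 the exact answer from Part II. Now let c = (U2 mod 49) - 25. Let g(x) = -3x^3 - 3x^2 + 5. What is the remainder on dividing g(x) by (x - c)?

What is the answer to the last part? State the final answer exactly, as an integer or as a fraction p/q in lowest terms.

34919

Part I: remainder = value at the root: -1*(-16)^4 + 3*(-16)^3 + 1*(-16)^2 - 8 = (-65536) + (-12288) + (256) + (-8) = -77576; answer -77576
Part II: U1 = -77576; r = 77576; squarings mod 233: 182^1=182, 182^2=38, 182^4=46, 182^8=19, 182^16=128, 182^32=74, 182^64=117, 182^128=175, 182^256=102, 182^512=152, 182^1024=37, 182^2048=204, 182^4096=142, 182^8192=126, 182^16384=32, 182^32768=92, 182^65536=76; 182^77576 = 182^8 * 182^256 * 182^512 * 182^1024 * 182^2048 * 182^8192 * 182^65536 = 51 (mod 233); answer 51
Part III: U2 = 51; c = -23; remainder = value at the root: -3*(-23)^3 - 3*(-23)^2 + 5 = (36501) + (-1587) + (5) = 34919; answer 34919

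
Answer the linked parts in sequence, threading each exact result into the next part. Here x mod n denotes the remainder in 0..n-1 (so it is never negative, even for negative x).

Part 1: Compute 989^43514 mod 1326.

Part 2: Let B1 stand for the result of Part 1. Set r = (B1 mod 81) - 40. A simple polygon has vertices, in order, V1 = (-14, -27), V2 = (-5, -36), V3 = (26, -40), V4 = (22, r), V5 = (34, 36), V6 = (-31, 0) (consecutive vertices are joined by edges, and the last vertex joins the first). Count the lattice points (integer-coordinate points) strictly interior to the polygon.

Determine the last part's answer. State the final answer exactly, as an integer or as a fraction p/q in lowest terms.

2580

Part 1: squarings mod 1326: 989^1=989, 989^2=859, 989^4=625, 989^8=781, 989^16=1, 989^32=1, 989^64=1, 989^128=1, 989^256=1, 989^512=1, 989^1024=1, 989^2048=1, 989^4096=1, 989^8192=1, 989^16384=1, 989^32768=1; 989^43514 = 989^2 * 989^8 * 989^16 * 989^32 * 989^64 * 989^128 * 989^256 * 989^2048 * 989^8192 * 989^32768 = 1249 (mod 1326); answer 1249
Part 2: B1 = 1249; r = -6; cross terms: (-14*-36 - -5*-27)=369, (-5*-40 - 26*-36)=1136, (26*-6 - 22*-40)=724, (22*36 - 34*-6)=996, (34*0 - -31*36)=1116, (-31*-27 - -14*0)=837; twice the area = |5178| = 5178; area = 2589; boundary points = 9 + 1 + 2 + 6 + 1 + 1 = 20; strictly interior points = area - boundary/2 + 1 = 2580; answer 2580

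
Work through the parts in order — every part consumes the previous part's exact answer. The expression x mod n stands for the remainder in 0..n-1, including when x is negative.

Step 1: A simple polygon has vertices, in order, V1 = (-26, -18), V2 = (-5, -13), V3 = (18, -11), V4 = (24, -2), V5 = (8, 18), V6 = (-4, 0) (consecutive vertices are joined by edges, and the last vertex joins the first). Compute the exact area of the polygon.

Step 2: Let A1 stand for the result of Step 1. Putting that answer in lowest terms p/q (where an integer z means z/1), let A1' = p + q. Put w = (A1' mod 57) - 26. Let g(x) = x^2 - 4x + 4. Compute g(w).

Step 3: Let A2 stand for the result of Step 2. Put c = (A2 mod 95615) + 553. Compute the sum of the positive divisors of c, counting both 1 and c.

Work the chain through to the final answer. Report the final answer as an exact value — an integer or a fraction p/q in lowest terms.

Step 1: cross terms: (-26*-13 - -5*-18)=248, (-5*-11 - 18*-13)=289, (18*-2 - 24*-11)=228, (24*18 - 8*-2)=448, (8*0 - -4*18)=72, (-4*-18 - -26*0)=72; twice the area = |1357| = 1357; area = 1357/2; answer 1357/2
Step 2: A1 = 1357/2; threaded value p + q = 1359; w = 22; 1*(22)^2 - 4*(22)^1 + 4 = (484) + (-88) + (4) = 400; answer 400
Step 3: A2 = 400; c = 953; 953 is prime, so its only divisors are 1 and 953; sigma = 1 + 953 = 954; answer 954

954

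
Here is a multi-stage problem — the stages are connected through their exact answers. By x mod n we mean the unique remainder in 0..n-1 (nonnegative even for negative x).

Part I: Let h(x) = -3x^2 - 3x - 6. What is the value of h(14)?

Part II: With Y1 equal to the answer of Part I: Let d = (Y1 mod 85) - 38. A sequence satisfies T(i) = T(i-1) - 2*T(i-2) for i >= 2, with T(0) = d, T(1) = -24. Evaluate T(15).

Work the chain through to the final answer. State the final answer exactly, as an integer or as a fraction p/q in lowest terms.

Part I: -3*(14)^2 - 3*(14)^1 - 6 = (-588) + (-42) + (-6) = -636; answer -636
Part II: Y1 = -636; d = 6; T(2) = 1*(-24) - 2*(6) = -36; iterating: T(2)=-36, T(3)=12, T(4)=84, T(5)=60, T(6)=-108, T(7)=-228, T(8)=-12, T(9)=444, T(10)=468, T(11)=-420, T(12)=-1356, T(13)=-516, T(14)=2196, T(15)=3228; answer 3228

3228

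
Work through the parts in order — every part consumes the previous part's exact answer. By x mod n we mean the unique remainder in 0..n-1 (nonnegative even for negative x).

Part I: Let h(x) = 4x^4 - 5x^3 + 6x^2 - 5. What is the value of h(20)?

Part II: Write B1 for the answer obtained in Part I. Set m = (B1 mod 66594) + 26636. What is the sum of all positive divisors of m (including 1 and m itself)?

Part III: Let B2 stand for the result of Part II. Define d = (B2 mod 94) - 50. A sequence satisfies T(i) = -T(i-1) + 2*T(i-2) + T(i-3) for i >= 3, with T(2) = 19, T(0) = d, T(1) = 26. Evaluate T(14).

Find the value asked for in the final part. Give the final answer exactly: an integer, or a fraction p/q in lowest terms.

-1372

Part I: 4*(20)^4 - 5*(20)^3 + 6*(20)^2 - 5 = (640000) + (-40000) + (2400) + (-5) = 602395; answer 602395
Part II: B1 = 602395; m = 29685; 29685 = 3 * 5 * 1979; sigma = (1 + 3) * (1 + 5) * (1 + 1979) = 4 * 6 * 1980 = 47520; answer 47520
Part III: B2 = 47520; d = 0; T(3) = -1*(19) + 2*(26) + 1*(0) = 33; iterating: T(3)=33, T(4)=31, T(5)=54, T(6)=41, T(7)=98, T(8)=38, T(9)=199, T(10)=-25, T(11)=461, T(12)=-312, T(13)=1209, T(14)=-1372; answer -1372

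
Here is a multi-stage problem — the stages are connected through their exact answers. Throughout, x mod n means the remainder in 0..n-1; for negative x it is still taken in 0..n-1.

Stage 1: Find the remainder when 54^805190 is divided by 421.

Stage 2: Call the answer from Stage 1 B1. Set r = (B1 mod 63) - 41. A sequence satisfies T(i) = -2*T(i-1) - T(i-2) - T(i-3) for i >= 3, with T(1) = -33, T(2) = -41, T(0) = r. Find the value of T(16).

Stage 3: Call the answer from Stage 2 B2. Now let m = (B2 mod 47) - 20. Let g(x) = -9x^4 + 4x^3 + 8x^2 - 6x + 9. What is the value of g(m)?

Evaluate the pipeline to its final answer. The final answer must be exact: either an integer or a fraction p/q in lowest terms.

-5886

Stage 1: squarings mod 421: 54^1=54, 54^2=390, 54^4=119, 54^8=268, 54^16=254, 54^32=103, 54^64=84, 54^128=320, 54^256=97, 54^512=147, 54^1024=138, 54^2048=99, 54^4096=118, 54^8192=31, 54^16384=119, 54^32768=268, 54^65536=254, 54^131072=103, 54^262144=84, 54^524288=320; 54^805190 = 54^2 * 54^4 * 54^64 * 54^256 * 54^2048 * 54^16384 * 54^262144 * 54^524288 = 245 (mod 421); answer 245
Stage 2: B1 = 245; r = 15; T(3) = -2*(-41) - 1*(-33) - 1*(15) = 100; iterating: T(3)=100, T(4)=-126, T(5)=193, T(6)=-360, T(7)=653, T(8)=-1139, T(9)=1985, T(10)=-3484, T(11)=6122, T(12)=-10745, T(13)=18852, T(14)=-33081, T(15)=58055, T(16)=-101881; answer -101881
Stage 3: B2 = -101881; m = -5; -9*(-5)^4 + 4*(-5)^3 + 8*(-5)^2 - 6*(-5)^1 + 9 = (-5625) + (-500) + (200) + (30) + (9) = -5886; answer -5886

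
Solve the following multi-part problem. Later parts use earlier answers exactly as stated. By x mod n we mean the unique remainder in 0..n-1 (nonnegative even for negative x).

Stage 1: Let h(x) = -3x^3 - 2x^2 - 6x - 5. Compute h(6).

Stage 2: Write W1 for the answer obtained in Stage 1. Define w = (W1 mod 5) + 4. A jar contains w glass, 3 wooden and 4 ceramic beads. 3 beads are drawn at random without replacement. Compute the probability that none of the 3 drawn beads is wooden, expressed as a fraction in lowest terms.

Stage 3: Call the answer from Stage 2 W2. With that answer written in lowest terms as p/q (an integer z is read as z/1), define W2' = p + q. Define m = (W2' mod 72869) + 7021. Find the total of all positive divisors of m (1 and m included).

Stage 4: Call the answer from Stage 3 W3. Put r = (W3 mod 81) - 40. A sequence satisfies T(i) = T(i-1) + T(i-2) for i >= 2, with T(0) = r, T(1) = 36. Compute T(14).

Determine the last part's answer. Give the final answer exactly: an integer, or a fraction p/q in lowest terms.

17300

Stage 1: -3*(6)^3 - 2*(6)^2 - 6*(6)^1 - 5 = (-648) + (-72) + (-36) + (-5) = -761; answer -761
Stage 2: W1 = -761; w = 8; total draws C(15,3) = 455; favorable C(12,3) = 220; P = 44/91; answer 44/91
Stage 3: W2 = 44/91; threaded value p + q = 135; m = 7156; 7156 = 2^2 * 1789; sigma = (1 + 2 + 4) * (1 + 1789) = 7 * 1790 = 12530; answer 12530
Stage 4: W3 = 12530; r = 16; T(2) = 1*(36) + 1*(16) = 52; iterating: T(2)=52, T(3)=88, T(4)=140, T(5)=228, T(6)=368, T(7)=596, T(8)=964, T(9)=1560, T(10)=2524, T(11)=4084, T(12)=6608, T(13)=10692, T(14)=17300; answer 17300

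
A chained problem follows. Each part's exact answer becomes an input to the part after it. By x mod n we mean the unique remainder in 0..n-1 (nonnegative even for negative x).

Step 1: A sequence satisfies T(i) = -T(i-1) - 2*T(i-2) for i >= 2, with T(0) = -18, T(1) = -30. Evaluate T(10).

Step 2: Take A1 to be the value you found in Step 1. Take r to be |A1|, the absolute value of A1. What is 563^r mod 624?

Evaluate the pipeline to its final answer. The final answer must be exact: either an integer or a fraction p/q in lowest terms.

Step 1: T(2) = -1*(-30) - 2*(-18) = 66; iterating: T(2)=66, T(3)=-6, T(4)=-126, T(5)=138, T(6)=114, T(7)=-390, T(8)=162, T(9)=618, T(10)=-942; answer -942
Step 2: A1 = -942; r = 942; squarings mod 624: 563^1=563, 563^2=601, 563^4=529, 563^8=289, 563^16=529, 563^32=289, 563^64=529, 563^128=289, 563^256=529, 563^512=289; 563^942 = 563^2 * 563^4 * 563^8 * 563^32 * 563^128 * 563^256 * 563^512 = 313 (mod 624); answer 313

313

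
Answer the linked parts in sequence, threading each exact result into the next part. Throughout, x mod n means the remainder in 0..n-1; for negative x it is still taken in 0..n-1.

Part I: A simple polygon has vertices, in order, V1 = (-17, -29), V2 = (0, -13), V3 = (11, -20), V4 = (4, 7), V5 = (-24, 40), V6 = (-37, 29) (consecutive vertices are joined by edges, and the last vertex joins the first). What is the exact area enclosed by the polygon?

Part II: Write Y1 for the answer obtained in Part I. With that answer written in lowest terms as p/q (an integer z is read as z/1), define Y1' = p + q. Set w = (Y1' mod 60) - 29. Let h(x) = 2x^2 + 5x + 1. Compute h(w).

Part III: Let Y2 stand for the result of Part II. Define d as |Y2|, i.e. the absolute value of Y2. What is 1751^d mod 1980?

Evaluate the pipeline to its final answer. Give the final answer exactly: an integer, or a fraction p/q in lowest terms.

1271

Part I: cross terms: (-17*-13 - 0*-29)=221, (0*-20 - 11*-13)=143, (11*7 - 4*-20)=157, (4*40 - -24*7)=328, (-24*29 - -37*40)=784, (-37*-29 - -17*29)=1566; twice the area = |3199| = 3199; area = 3199/2; answer 3199/2
Part II: Y1 = 3199/2; threaded value p + q = 3201; w = -8; 2*(-8)^2 + 5*(-8)^1 + 1 = (128) + (-40) + (1) = 89; answer 89
Part III: Y2 = 89; d = 89; squarings mod 1980: 1751^1=1751, 1751^2=961, 1751^4=841, 1751^8=421, 1751^16=1021, 1751^32=961, 1751^64=841; 1751^89 = 1751^1 * 1751^8 * 1751^16 * 1751^64 = 1271 (mod 1980); answer 1271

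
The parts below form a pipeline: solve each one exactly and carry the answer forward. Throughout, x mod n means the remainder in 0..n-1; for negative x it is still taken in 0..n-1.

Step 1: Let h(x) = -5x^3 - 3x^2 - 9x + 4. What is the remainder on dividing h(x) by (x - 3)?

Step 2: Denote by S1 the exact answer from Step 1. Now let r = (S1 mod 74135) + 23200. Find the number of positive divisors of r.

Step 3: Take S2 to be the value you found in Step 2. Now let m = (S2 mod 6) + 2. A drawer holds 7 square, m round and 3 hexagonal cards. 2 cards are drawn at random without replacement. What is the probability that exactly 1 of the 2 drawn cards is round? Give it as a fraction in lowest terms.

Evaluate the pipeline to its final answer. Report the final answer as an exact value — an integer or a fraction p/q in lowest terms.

10/33

Step 1: remainder = value at the root: -5*(3)^3 - 3*(3)^2 - 9*(3)^1 + 4 = (-135) + (-27) + (-27) + (4) = -185; answer -185
Step 2: S1 = -185; r = 97150; 97150 = 2 * 5^2 * 29 * 67; number of divisors = (1+1) * (2+1) * (1+1) * (1+1) = 24; answer 24
Step 3: S2 = 24; m = 2; total draws C(12,2) = 66; favorable C(2,1)*C(10,1) = 20; P = 10/33; answer 10/33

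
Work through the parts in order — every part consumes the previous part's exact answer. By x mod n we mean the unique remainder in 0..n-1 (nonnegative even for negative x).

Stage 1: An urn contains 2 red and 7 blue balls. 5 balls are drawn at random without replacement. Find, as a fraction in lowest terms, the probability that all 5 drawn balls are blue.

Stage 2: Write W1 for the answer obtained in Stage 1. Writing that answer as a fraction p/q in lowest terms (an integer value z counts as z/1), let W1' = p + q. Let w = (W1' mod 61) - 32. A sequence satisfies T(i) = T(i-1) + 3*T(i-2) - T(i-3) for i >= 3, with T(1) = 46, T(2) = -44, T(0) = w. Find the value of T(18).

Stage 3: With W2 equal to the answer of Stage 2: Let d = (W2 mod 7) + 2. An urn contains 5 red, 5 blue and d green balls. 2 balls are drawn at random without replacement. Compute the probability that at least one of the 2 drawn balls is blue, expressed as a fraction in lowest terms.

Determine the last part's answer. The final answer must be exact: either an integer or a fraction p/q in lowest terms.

35/68

Stage 1: total draws C(9,5) = 126; favorable C(7,5) = 21; P = 1/6; answer 1/6
Stage 2: W1 = 1/6; threaded value p + q = 7; w = -25; T(3) = 1*(-44) + 3*(46) - 1*(-25) = 119; iterating: T(3)=119, T(4)=-59, T(5)=342, T(6)=46, T(7)=1131, T(8)=927, T(9)=4274, T(10)=5924, T(11)=17819, T(12)=31317, T(13)=78850, T(14)=154982, T(15)=360215, T(16)=746311, T(17)=1671974, T(18)=3550692; answer 3550692
Stage 3: W2 = 3550692; d = 7; total draws C(17,2) = 136; complement C(12,2) = 66; favorable 136 - 66 = 70; P = 35/68; answer 35/68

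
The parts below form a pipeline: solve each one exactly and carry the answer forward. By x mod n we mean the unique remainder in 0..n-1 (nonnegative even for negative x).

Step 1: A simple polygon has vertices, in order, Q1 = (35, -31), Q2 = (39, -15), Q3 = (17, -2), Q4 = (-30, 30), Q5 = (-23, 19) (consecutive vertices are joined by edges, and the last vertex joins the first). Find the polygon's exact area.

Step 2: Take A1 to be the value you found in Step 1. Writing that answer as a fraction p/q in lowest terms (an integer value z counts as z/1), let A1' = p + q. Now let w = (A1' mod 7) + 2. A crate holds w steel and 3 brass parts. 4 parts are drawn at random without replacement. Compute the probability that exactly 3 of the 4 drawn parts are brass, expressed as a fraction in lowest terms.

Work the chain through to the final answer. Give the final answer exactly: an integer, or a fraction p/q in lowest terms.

Step 1: cross terms: (35*-15 - 39*-31)=684, (39*-2 - 17*-15)=177, (17*30 - -30*-2)=450, (-30*19 - -23*30)=120, (-23*-31 - 35*19)=48; twice the area = |1479| = 1479; area = 1479/2; answer 1479/2
Step 2: A1 = 1479/2; threaded value p + q = 1481; w = 6; total draws C(9,4) = 126; favorable C(3,3)*C(6,1) = 6; P = 1/21; answer 1/21

1/21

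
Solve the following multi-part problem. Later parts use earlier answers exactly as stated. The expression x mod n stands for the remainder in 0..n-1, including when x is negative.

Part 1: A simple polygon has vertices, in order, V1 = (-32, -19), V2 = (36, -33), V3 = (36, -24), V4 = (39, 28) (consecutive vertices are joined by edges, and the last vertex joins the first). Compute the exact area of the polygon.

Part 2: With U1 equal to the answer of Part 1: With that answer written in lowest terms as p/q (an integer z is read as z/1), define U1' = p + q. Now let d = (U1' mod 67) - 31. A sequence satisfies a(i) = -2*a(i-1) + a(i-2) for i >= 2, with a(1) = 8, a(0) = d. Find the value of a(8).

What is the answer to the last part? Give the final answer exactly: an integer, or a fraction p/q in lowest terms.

Part 1: cross terms: (-32*-33 - 36*-19)=1740, (36*-24 - 36*-33)=324, (36*28 - 39*-24)=1944, (39*-19 - -32*28)=155; twice the area = |4163| = 4163; area = 4163/2; answer 4163/2
Part 2: U1 = 4163/2; threaded value p + q = 4165; d = -20; a(2) = -2*(8) + 1*(-20) = -36; iterating: a(2)=-36, a(3)=80, a(4)=-196, a(5)=472, a(6)=-1140, a(7)=2752, a(8)=-6644; answer -6644

-6644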